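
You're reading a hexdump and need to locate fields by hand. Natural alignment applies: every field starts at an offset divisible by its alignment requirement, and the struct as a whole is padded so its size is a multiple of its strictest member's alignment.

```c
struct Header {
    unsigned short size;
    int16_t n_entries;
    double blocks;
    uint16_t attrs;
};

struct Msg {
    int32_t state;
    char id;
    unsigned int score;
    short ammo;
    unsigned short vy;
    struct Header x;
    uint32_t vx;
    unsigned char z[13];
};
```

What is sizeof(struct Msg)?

Header: size at 0 (size 2, align 2) → ends 2; n_entries at 2 (size 2, align 2) → ends 4; pad 4 to align 8 for blocks; blocks at 8 (size 8, align 8) → ends 16; attrs at 16 (size 2, align 2) → ends 18; tail pad 6 to reach multiple of 8; total 24 bytes, alignment 8
state at 0 (size 4, align 4) → ends 4
id at 4 (size 1, align 1) → ends 5
pad 3 to align 4 for score
score at 8 (size 4, align 4) → ends 12
ammo at 12 (size 2, align 2) → ends 14
vy at 14 (size 2, align 2) → ends 16
x at 16 (size 24, align 8) → ends 40
vx at 40 (size 4, align 4) → ends 44
z at 44 (size 13, align 1) → ends 57
tail pad 7 to reach multiple of 8
total 64 bytes, alignment 8

64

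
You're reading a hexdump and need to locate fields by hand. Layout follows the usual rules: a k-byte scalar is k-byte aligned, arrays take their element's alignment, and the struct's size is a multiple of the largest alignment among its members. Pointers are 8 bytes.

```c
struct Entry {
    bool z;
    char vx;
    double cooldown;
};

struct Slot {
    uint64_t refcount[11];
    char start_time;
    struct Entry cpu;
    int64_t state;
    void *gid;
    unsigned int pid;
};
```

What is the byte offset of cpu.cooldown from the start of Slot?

Entry: z at 0 (size 1, align 1) → ends 1; vx at 1 (size 1, align 1) → ends 2; pad 6 to align 8 for cooldown; cooldown at 8 (size 8, align 8) → ends 16; total 16 bytes, alignment 8
refcount at 0 (size 88, align 8) → ends 88
start_time at 88 (size 1, align 1) → ends 89
pad 7 to align 8 for cpu
cpu at 96 (size 16, align 8) → ends 112
within Entry: cooldown at 8
96 + 8 = 104

104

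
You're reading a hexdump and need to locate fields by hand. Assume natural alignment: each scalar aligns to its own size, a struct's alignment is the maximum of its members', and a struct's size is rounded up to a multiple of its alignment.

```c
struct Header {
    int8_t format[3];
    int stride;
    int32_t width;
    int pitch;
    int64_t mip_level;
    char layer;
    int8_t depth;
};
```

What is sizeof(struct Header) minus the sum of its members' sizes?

7

@0: format [3B, align 1] → 3
+1 pad (align 4)
@4: stride [4B, align 4] → 8
@8: width [4B, align 4] → 12
@12: pitch [4B, align 4] → 16
@16: mip_level [8B, align 8] → 24
@24: layer [1B, align 1] → 25
@25: depth [1B, align 1] → 26
+6 tail pad (align 8)
size 32, align 8
data bytes 25, size 32 → padding 7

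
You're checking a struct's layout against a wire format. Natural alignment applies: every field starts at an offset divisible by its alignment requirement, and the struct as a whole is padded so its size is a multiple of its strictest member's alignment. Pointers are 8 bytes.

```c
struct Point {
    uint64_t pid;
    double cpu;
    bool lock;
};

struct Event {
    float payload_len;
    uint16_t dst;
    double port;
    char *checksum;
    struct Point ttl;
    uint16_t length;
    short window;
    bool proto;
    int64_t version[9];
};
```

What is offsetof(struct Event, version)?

56

Point: @0: pid [8B, align 8] → 8; @8: cpu [8B, align 8] → 16; @16: lock [1B, align 1] → 17; +7 tail pad (align 8); size 24, align 8
@0: payload_len [4B, align 4] → 4
@4: dst [2B, align 2] → 6
+2 pad (align 8)
@8: port [8B, align 8] → 16
@16: checksum [8B, align 8] → 24
@24: ttl [24B, align 8] → 48
@48: length [2B, align 2] → 50
@50: window [2B, align 2] → 52
@52: proto [1B, align 1] → 53
+3 pad (align 8)
@56: version [72B, align 8] → 128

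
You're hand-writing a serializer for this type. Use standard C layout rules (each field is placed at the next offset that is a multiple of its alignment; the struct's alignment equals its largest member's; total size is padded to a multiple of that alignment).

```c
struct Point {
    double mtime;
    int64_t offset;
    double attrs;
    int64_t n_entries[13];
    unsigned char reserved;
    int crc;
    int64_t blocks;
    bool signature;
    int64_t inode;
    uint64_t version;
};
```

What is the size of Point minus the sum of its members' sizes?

10

0..8  mtime  (8B, 8-aligned)
8..16  offset  (8B, 8-aligned)
16..24  attrs  (8B, 8-aligned)
24..128  n_entries  (104B, 8-aligned)
128..129  reserved  (1B, 1-aligned)
129..132  -- padding (3B)
132..136  crc  (4B, 4-aligned)
136..144  blocks  (8B, 8-aligned)
144..145  signature  (1B, 1-aligned)
145..152  -- padding (7B)
152..160  inode  (8B, 8-aligned)
160..168  version  (8B, 8-aligned)
sizeof = 168, alignof = 8
data bytes 158, size 168 → padding 10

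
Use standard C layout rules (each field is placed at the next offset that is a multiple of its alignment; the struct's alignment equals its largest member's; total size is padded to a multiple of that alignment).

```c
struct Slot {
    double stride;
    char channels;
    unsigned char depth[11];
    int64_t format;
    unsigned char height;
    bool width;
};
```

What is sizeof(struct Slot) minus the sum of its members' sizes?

stride at 0 (size 8, align 8) → ends 8
channels at 8 (size 1, align 1) → ends 9
depth at 9 (size 11, align 1) → ends 20
pad 4 to align 8 for format
format at 24 (size 8, align 8) → ends 32
height at 32 (size 1, align 1) → ends 33
width at 33 (size 1, align 1) → ends 34
tail pad 6 to reach multiple of 8
total 40 bytes, alignment 8
data bytes 30, size 40 → padding 10

10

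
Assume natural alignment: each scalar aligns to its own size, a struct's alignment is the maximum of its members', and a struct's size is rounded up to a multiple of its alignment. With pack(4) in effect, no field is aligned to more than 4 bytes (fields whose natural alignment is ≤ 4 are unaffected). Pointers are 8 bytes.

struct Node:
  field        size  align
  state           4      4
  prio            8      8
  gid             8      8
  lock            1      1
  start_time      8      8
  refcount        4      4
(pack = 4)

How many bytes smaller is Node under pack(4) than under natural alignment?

12

natural layout:
  @0: state [4B, align 4] → 4
  +4 pad (align 8)
  @8: prio [8B, align 8] → 16
  @16: gid [8B, align 8] → 24
  @24: lock [1B, align 1] → 25
  +7 pad (align 8)
  @32: start_time [8B, align 8] → 40
  @40: refcount [4B, align 4] → 44
  +4 tail pad (align 8)
  size 48, align 8
packed(4) layout:
  @0: state [4B, align 4] → 4
  @4: prio [8B, align 4] → 12
  @12: gid [8B, align 4] → 20
  @20: lock [1B, align 1] → 21
  +3 pad (align 4)
  @24: start_time [8B, align 4] → 32
  @32: refcount [4B, align 4] → 36
  size 36, align 4
48 − 36 = 12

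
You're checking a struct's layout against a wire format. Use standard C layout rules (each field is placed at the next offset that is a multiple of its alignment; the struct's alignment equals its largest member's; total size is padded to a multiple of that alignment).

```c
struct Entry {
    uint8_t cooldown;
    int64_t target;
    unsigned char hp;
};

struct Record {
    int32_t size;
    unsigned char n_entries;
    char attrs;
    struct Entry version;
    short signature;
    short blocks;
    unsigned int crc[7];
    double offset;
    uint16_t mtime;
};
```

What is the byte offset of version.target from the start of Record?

Entry: cooldown at 0 (size 1, align 1) → ends 1; pad 7 to align 8 for target; target at 8 (size 8, align 8) → ends 16; hp at 16 (size 1, align 1) → ends 17; tail pad 7 to reach multiple of 8; total 24 bytes, alignment 8
size at 0 (size 4, align 4) → ends 4
n_entries at 4 (size 1, align 1) → ends 5
attrs at 5 (size 1, align 1) → ends 6
pad 2 to align 8 for version
version at 8 (size 24, align 8) → ends 32
within Entry: target at 8
8 + 8 = 16

16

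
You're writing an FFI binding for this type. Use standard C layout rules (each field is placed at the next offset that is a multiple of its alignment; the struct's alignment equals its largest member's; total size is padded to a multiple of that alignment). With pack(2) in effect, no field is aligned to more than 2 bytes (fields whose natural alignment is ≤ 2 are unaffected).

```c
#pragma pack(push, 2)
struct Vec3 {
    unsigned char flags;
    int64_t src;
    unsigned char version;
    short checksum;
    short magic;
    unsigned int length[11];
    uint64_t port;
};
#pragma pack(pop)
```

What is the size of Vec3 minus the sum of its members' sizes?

flags at 0 (size 1, align 1) → ends 1
pad 1 to align 2 for src
src at 2 (size 8, align 2) → ends 10
version at 10 (size 1, align 1) → ends 11
pad 1 to align 2 for checksum
checksum at 12 (size 2, align 2) → ends 14
magic at 14 (size 2, align 2) → ends 16
length at 16 (size 44, align 2) → ends 60
port at 60 (size 8, align 2) → ends 68
total 68 bytes, alignment 2
data bytes 66, size 68 → padding 2

2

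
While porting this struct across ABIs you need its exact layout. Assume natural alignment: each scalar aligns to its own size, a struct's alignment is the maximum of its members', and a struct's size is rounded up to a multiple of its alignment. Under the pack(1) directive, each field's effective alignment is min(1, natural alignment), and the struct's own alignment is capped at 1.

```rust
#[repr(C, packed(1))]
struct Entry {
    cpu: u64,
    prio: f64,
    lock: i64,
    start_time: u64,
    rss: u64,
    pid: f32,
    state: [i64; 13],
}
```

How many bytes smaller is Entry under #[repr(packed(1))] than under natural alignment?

4

natural layout:
  @0: cpu [8B, align 8] → 8
  @8: prio [8B, align 8] → 16
  @16: lock [8B, align 8] → 24
  @24: start_time [8B, align 8] → 32
  @32: rss [8B, align 8] → 40
  @40: pid [4B, align 4] → 44
  +4 pad (align 8)
  @48: state [104B, align 8] → 152
  size 152, align 8
packed(1) layout:
  @0: cpu [8B, align 1] → 8
  @8: prio [8B, align 1] → 16
  @16: lock [8B, align 1] → 24
  @24: start_time [8B, align 1] → 32
  @32: rss [8B, align 1] → 40
  @40: pid [4B, align 1] → 44
  @44: state [104B, align 1] → 148
  size 148, align 1
152 − 148 = 4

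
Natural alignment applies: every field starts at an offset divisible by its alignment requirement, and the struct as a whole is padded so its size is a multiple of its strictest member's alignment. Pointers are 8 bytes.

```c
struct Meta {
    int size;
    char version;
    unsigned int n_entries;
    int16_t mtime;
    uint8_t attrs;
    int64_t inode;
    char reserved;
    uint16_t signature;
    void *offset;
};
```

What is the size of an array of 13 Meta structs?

520

0..4  size  (4B, 4-aligned)
4..5  version  (1B, 1-aligned)
5..8  -- padding (3B)
8..12  n_entries  (4B, 4-aligned)
12..14  mtime  (2B, 2-aligned)
14..15  attrs  (1B, 1-aligned)
15..16  -- padding (1B)
16..24  inode  (8B, 8-aligned)
24..25  reserved  (1B, 1-aligned)
25..26  -- padding (1B)
26..28  signature  (2B, 2-aligned)
28..32  -- padding (4B)
32..40  offset  (8B, 8-aligned)
sizeof = 40, alignof = 8
array of 13: 13 × 40 = 520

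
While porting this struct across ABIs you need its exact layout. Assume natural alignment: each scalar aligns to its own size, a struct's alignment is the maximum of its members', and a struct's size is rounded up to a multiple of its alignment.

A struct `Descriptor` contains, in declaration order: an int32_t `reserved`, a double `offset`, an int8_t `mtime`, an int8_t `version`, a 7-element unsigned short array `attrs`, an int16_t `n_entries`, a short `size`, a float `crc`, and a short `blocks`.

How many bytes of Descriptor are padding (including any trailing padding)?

@0: reserved [4B, align 4] → 4
+4 pad (align 8)
@8: offset [8B, align 8] → 16
@16: mtime [1B, align 1] → 17
@17: version [1B, align 1] → 18
@18: attrs [14B, align 2] → 32
@32: n_entries [2B, align 2] → 34
@34: size [2B, align 2] → 36
@36: crc [4B, align 4] → 40
@40: blocks [2B, align 2] → 42
+6 tail pad (align 8)
size 48, align 8
data bytes 38, size 48 → padding 10

10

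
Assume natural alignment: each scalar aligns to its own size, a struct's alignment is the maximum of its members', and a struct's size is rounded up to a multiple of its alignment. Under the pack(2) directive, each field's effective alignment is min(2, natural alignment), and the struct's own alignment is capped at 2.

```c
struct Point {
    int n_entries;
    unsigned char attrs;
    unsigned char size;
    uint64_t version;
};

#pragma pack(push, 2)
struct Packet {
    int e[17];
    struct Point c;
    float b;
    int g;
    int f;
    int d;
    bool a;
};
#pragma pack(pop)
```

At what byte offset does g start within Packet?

88

Point: 0..4  n_entries  (4B, 4-aligned); 4..5  attrs  (1B, 1-aligned); 5..6  size  (1B, 1-aligned); 6..8  -- padding (2B); 8..16  version  (8B, 8-aligned); sizeof = 16, alignof = 8
0..68  e  (68B, 2-aligned)
68..84  c  (16B, 2-aligned)
84..88  b  (4B, 2-aligned)
88..92  g  (4B, 2-aligned)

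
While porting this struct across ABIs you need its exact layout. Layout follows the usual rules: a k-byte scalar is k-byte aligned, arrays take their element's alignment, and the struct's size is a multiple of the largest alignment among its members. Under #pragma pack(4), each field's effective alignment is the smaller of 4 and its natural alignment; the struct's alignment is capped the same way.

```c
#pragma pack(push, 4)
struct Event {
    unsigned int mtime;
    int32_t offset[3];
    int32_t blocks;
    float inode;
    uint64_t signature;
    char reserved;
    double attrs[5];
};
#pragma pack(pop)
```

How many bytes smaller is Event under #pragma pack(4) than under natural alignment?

natural layout:
  0..4  mtime  (4B, 4-aligned)
  4..16  offset  (12B, 4-aligned)
  16..20  blocks  (4B, 4-aligned)
  20..24  inode  (4B, 4-aligned)
  24..32  signature  (8B, 8-aligned)
  32..33  reserved  (1B, 1-aligned)
  33..40  -- padding (7B)
  40..80  attrs  (40B, 8-aligned)
  sizeof = 80, alignof = 8
packed(4) layout:
  0..4  mtime  (4B, 4-aligned)
  4..16  offset  (12B, 4-aligned)
  16..20  blocks  (4B, 4-aligned)
  20..24  inode  (4B, 4-aligned)
  24..32  signature  (8B, 4-aligned)
  32..33  reserved  (1B, 1-aligned)
  33..36  -- padding (3B)
  36..76  attrs  (40B, 4-aligned)
  sizeof = 76, alignof = 4
80 − 76 = 4

4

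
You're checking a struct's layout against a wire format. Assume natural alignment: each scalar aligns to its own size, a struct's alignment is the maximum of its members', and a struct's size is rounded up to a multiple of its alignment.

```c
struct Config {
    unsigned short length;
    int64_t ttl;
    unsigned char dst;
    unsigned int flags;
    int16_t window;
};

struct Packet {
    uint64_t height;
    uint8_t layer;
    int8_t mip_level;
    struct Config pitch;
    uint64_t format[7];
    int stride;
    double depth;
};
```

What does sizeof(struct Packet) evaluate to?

Config: @0: length [2B, align 2] → 2; +6 pad (align 8); @8: ttl [8B, align 8] → 16; @16: dst [1B, align 1] → 17; +3 pad (align 4); @20: flags [4B, align 4] → 24; @24: window [2B, align 2] → 26; +6 tail pad (align 8); size 32, align 8
@0: height [8B, align 8] → 8
@8: layer [1B, align 1] → 9
@9: mip_level [1B, align 1] → 10
+6 pad (align 8)
@16: pitch [32B, align 8] → 48
@48: format [56B, align 8] → 104
@104: stride [4B, align 4] → 108
+4 pad (align 8)
@112: depth [8B, align 8] → 120
size 120, align 8

120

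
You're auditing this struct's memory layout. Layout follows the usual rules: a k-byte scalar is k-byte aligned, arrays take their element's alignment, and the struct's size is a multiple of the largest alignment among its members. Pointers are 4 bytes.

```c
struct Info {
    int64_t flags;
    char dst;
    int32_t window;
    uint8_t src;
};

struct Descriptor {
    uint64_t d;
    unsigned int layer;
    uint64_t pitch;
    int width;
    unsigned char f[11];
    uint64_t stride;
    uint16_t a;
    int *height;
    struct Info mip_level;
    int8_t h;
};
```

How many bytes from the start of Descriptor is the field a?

48

Info: flags at 0 (size 8, align 8) → ends 8; dst at 8 (size 1, align 1) → ends 9; pad 3 to align 4 for window; window at 12 (size 4, align 4) → ends 16; src at 16 (size 1, align 1) → ends 17; tail pad 7 to reach multiple of 8; total 24 bytes, alignment 8
d at 0 (size 8, align 8) → ends 8
layer at 8 (size 4, align 4) → ends 12
pad 4 to align 8 for pitch
pitch at 16 (size 8, align 8) → ends 24
width at 24 (size 4, align 4) → ends 28
f at 28 (size 11, align 1) → ends 39
pad 1 to align 8 for stride
stride at 40 (size 8, align 8) → ends 48
a at 48 (size 2, align 2) → ends 50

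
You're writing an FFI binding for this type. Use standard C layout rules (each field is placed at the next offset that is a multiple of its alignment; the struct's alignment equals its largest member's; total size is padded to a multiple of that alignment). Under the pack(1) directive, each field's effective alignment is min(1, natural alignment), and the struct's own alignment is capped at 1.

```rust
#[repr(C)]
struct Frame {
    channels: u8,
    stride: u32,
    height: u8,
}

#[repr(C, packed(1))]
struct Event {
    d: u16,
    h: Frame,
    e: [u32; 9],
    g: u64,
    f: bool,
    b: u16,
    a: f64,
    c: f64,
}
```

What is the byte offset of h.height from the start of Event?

10

Frame: @0: channels [1B, align 1] → 1; +3 pad (align 4); @4: stride [4B, align 4] → 8; @8: height [1B, align 1] → 9; +3 tail pad (align 4); size 12, align 4
@0: d [2B, align 1] → 2
@2: h [12B, align 1] → 14
within Frame: height at 8
2 + 8 = 10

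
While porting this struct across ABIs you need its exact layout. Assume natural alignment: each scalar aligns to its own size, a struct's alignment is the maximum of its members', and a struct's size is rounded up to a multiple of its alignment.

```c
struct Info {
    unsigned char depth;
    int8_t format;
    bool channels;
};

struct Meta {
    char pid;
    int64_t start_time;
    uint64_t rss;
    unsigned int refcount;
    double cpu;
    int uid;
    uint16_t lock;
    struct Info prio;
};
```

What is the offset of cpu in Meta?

Info: 0..1  depth  (1B, 1-aligned); 1..2  format  (1B, 1-aligned); 2..3  channels  (1B, 1-aligned); sizeof = 3, alignof = 1
0..1  pid  (1B, 1-aligned)
1..8  -- padding (7B)
8..16  start_time  (8B, 8-aligned)
16..24  rss  (8B, 8-aligned)
24..28  refcount  (4B, 4-aligned)
28..32  -- padding (4B)
32..40  cpu  (8B, 8-aligned)

32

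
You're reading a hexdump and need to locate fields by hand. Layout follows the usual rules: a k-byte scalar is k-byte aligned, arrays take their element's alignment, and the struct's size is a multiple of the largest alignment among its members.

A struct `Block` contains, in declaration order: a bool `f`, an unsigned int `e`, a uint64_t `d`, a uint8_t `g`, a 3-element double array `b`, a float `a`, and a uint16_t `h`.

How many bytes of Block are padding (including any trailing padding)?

f at 0 (size 1, align 1) → ends 1
pad 3 to align 4 for e
e at 4 (size 4, align 4) → ends 8
d at 8 (size 8, align 8) → ends 16
g at 16 (size 1, align 1) → ends 17
pad 7 to align 8 for b
b at 24 (size 24, align 8) → ends 48
a at 48 (size 4, align 4) → ends 52
h at 52 (size 2, align 2) → ends 54
tail pad 2 to reach multiple of 8
total 56 bytes, alignment 8
data bytes 44, size 56 → padding 12

12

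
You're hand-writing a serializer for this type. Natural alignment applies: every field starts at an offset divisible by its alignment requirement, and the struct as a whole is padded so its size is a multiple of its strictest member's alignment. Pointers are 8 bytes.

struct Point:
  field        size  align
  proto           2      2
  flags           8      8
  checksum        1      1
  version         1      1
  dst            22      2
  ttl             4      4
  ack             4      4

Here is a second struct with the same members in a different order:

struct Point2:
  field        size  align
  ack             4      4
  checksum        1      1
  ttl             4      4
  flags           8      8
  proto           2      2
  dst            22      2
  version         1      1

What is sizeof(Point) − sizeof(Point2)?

-8

proto at 0 (size 2, align 2) → ends 2
pad 6 to align 8 for flags
flags at 8 (size 8, align 8) → ends 16
checksum at 16 (size 1, align 1) → ends 17
version at 17 (size 1, align 1) → ends 18
dst at 18 (size 22, align 2) → ends 40
ttl at 40 (size 4, align 4) → ends 44
ack at 44 (size 4, align 4) → ends 48
total 48 bytes, alignment 8
— Point2 —
ack at 0 (size 4, align 4) → ends 4
checksum at 4 (size 1, align 1) → ends 5
pad 3 to align 4 for ttl
ttl at 8 (size 4, align 4) → ends 12
pad 4 to align 8 for flags
flags at 16 (size 8, align 8) → ends 24
proto at 24 (size 2, align 2) → ends 26
dst at 26 (size 22, align 2) → ends 48
version at 48 (size 1, align 1) → ends 49
tail pad 7 to reach multiple of 8
total 56 bytes, alignment 8
48 − 56 = -8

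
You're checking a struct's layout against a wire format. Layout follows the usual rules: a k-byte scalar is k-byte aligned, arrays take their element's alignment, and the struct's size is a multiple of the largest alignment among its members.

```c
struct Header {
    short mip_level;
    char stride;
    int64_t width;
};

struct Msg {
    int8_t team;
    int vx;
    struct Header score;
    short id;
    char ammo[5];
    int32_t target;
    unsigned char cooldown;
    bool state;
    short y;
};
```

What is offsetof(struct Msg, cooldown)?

Header: 0..2  mip_level  (2B, 2-aligned); 2..3  stride  (1B, 1-aligned); 3..8  -- padding (5B); 8..16  width  (8B, 8-aligned); sizeof = 16, alignof = 8
0..1  team  (1B, 1-aligned)
1..4  -- padding (3B)
4..8  vx  (4B, 4-aligned)
8..24  score  (16B, 8-aligned)
24..26  id  (2B, 2-aligned)
26..31  ammo  (5B, 1-aligned)
31..32  -- padding (1B)
32..36  target  (4B, 4-aligned)
36..37  cooldown  (1B, 1-aligned)

36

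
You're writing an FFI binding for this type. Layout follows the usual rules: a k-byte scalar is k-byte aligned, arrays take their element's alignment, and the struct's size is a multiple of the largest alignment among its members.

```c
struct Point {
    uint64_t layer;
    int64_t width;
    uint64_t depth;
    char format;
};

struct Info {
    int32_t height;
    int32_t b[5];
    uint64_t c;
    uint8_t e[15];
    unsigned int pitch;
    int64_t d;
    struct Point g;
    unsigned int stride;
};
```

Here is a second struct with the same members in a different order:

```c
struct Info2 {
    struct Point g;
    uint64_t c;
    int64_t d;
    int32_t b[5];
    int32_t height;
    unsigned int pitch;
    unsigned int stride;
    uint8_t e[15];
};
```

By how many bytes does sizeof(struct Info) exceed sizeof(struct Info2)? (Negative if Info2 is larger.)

Point: @0: layer [8B, align 8] → 8; @8: width [8B, align 8] → 16; @16: depth [8B, align 8] → 24; @24: format [1B, align 1] → 25; +7 tail pad (align 8); size 32, align 8
@0: height [4B, align 4] → 4
@4: b [20B, align 4] → 24
@24: c [8B, align 8] → 32
@32: e [15B, align 1] → 47
+1 pad (align 4)
@48: pitch [4B, align 4] → 52
+4 pad (align 8)
@56: d [8B, align 8] → 64
@64: g [32B, align 8] → 96
@96: stride [4B, align 4] → 100
+4 tail pad (align 8)
size 104, align 8
— Info2 —
@0: g [32B, align 8] → 32
@32: c [8B, align 8] → 40
@40: d [8B, align 8] → 48
@48: b [20B, align 4] → 68
@68: height [4B, align 4] → 72
@72: pitch [4B, align 4] → 76
@76: stride [4B, align 4] → 80
@80: e [15B, align 1] → 95
+1 tail pad (align 8)
size 96, align 8
104 − 96 = 8

8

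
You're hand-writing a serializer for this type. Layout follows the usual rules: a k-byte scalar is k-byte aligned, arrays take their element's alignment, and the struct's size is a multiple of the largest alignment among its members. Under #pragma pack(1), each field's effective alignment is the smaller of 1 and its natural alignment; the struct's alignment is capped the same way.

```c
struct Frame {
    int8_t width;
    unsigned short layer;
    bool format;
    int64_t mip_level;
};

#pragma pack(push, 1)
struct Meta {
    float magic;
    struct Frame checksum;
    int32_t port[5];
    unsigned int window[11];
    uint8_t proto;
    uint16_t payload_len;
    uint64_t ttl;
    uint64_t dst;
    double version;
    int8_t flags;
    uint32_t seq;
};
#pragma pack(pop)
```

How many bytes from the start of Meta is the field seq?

Frame: width at 0 (size 1, align 1) → ends 1; pad 1 to align 2 for layer; layer at 2 (size 2, align 2) → ends 4; format at 4 (size 1, align 1) → ends 5; pad 3 to align 8 for mip_level; mip_level at 8 (size 8, align 8) → ends 16; total 16 bytes, alignment 8
magic at 0 (size 4, align 1) → ends 4
checksum at 4 (size 16, align 1) → ends 20
port at 20 (size 20, align 1) → ends 40
window at 40 (size 44, align 1) → ends 84
proto at 84 (size 1, align 1) → ends 85
payload_len at 85 (size 2, align 1) → ends 87
ttl at 87 (size 8, align 1) → ends 95
dst at 95 (size 8, align 1) → ends 103
version at 103 (size 8, align 1) → ends 111
flags at 111 (size 1, align 1) → ends 112
seq at 112 (size 4, align 1) → ends 116

112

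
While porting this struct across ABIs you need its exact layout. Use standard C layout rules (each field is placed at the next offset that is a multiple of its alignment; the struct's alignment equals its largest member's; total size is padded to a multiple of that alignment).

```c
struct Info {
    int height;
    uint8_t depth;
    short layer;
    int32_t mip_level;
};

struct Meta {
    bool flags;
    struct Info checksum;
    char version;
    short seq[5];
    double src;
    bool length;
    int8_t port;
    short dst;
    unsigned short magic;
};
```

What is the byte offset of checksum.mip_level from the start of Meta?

Info: 0..4  height  (4B, 4-aligned); 4..5  depth  (1B, 1-aligned); 5..6  -- padding (1B); 6..8  layer  (2B, 2-aligned); 8..12  mip_level  (4B, 4-aligned); sizeof = 12, alignof = 4
0..1  flags  (1B, 1-aligned)
1..4  -- padding (3B)
4..16  checksum  (12B, 4-aligned)
within Info: mip_level at 8
4 + 8 = 12

12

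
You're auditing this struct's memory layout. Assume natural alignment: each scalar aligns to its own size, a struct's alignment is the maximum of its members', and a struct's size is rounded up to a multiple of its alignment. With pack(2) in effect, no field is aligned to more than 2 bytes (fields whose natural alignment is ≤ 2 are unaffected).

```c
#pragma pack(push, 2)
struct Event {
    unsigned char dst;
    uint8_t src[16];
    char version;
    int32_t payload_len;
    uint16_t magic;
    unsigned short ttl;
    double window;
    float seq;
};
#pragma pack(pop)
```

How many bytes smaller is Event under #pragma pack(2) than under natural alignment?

natural layout:
  @0: dst [1B, align 1] → 1
  @1: src [16B, align 1] → 17
  @17: version [1B, align 1] → 18
  +2 pad (align 4)
  @20: payload_len [4B, align 4] → 24
  @24: magic [2B, align 2] → 26
  @26: ttl [2B, align 2] → 28
  +4 pad (align 8)
  @32: window [8B, align 8] → 40
  @40: seq [4B, align 4] → 44
  +4 tail pad (align 8)
  size 48, align 8
packed(2) layout:
  @0: dst [1B, align 1] → 1
  @1: src [16B, align 1] → 17
  @17: version [1B, align 1] → 18
  @18: payload_len [4B, align 2] → 22
  @22: magic [2B, align 2] → 24
  @24: ttl [2B, align 2] → 26
  @26: window [8B, align 2] → 34
  @34: seq [4B, align 2] → 38
  size 38, align 2
48 − 38 = 10

10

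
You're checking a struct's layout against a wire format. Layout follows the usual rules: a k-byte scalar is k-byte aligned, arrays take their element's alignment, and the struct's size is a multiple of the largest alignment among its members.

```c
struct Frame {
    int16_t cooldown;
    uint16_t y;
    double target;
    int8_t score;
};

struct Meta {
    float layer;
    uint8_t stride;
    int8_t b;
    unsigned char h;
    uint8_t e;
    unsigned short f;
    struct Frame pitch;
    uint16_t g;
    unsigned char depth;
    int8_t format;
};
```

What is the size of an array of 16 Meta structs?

768

Frame: cooldown at 0 (size 2, align 2) → ends 2; y at 2 (size 2, align 2) → ends 4; pad 4 to align 8 for target; target at 8 (size 8, align 8) → ends 16; score at 16 (size 1, align 1) → ends 17; tail pad 7 to reach multiple of 8; total 24 bytes, alignment 8
layer at 0 (size 4, align 4) → ends 4
stride at 4 (size 1, align 1) → ends 5
b at 5 (size 1, align 1) → ends 6
h at 6 (size 1, align 1) → ends 7
e at 7 (size 1, align 1) → ends 8
f at 8 (size 2, align 2) → ends 10
pad 6 to align 8 for pitch
pitch at 16 (size 24, align 8) → ends 40
g at 40 (size 2, align 2) → ends 42
depth at 42 (size 1, align 1) → ends 43
format at 43 (size 1, align 1) → ends 44
tail pad 4 to reach multiple of 8
total 48 bytes, alignment 8
array of 16: 16 × 48 = 768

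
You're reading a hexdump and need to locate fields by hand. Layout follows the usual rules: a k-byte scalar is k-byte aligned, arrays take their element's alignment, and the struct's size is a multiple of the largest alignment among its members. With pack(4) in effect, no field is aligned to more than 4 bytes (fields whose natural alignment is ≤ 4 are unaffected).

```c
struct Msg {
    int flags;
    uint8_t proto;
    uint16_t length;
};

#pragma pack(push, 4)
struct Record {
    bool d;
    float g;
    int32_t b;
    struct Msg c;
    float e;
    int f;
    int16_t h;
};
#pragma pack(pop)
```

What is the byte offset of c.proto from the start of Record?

16

Msg: 0..4  flags  (4B, 4-aligned); 4..5  proto  (1B, 1-aligned); 5..6  -- padding (1B); 6..8  length  (2B, 2-aligned); sizeof = 8, alignof = 4
0..1  d  (1B, 1-aligned)
1..4  -- padding (3B)
4..8  g  (4B, 4-aligned)
8..12  b  (4B, 4-aligned)
12..20  c  (8B, 4-aligned)
within Msg: proto at 4
12 + 4 = 16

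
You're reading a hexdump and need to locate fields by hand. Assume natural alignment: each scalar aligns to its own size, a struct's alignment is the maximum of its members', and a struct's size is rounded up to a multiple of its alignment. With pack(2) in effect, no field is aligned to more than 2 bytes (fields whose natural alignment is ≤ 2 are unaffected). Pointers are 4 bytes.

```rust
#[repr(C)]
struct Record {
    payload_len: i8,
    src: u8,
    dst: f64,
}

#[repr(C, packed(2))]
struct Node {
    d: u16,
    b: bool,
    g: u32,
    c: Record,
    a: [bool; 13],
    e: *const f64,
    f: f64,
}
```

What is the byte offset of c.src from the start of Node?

Record: @0: payload_len [1B, align 1] → 1; @1: src [1B, align 1] → 2; +6 pad (align 8); @8: dst [8B, align 8] → 16; size 16, align 8
@0: d [2B, align 2] → 2
@2: b [1B, align 1] → 3
+1 pad (align 2)
@4: g [4B, align 2] → 8
@8: c [16B, align 2] → 24
within Record: src at 1
8 + 1 = 9

9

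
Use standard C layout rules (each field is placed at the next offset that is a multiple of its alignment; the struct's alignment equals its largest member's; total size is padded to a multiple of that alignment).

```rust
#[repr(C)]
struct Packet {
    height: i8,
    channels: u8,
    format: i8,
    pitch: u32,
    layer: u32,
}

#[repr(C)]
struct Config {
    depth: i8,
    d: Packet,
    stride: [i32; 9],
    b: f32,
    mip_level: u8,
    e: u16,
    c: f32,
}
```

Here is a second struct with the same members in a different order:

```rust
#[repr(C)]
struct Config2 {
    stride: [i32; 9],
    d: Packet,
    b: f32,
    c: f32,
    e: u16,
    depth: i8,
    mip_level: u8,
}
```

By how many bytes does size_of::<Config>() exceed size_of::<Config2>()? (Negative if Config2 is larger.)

4

Packet: height at 0 (size 1, align 1) → ends 1; channels at 1 (size 1, align 1) → ends 2; format at 2 (size 1, align 1) → ends 3; pad 1 to align 4 for pitch; pitch at 4 (size 4, align 4) → ends 8; layer at 8 (size 4, align 4) → ends 12; total 12 bytes, alignment 4
depth at 0 (size 1, align 1) → ends 1
pad 3 to align 4 for d
d at 4 (size 12, align 4) → ends 16
stride at 16 (size 36, align 4) → ends 52
b at 52 (size 4, align 4) → ends 56
mip_level at 56 (size 1, align 1) → ends 57
pad 1 to align 2 for e
e at 58 (size 2, align 2) → ends 60
c at 60 (size 4, align 4) → ends 64
total 64 bytes, alignment 4
— Config2 —
stride at 0 (size 36, align 4) → ends 36
d at 36 (size 12, align 4) → ends 48
b at 48 (size 4, align 4) → ends 52
c at 52 (size 4, align 4) → ends 56
e at 56 (size 2, align 2) → ends 58
depth at 58 (size 1, align 1) → ends 59
mip_level at 59 (size 1, align 1) → ends 60
total 60 bytes, alignment 4
64 − 60 = 4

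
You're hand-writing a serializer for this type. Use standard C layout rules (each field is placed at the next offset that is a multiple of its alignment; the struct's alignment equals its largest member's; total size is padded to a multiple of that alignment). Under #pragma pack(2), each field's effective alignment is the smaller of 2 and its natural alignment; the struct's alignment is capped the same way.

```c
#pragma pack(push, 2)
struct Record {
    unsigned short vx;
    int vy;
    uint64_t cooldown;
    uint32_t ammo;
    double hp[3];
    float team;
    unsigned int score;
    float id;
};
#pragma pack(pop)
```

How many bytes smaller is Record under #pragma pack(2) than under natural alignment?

10

natural layout:
  vx at 0 (size 2, align 2) → ends 2
  pad 2 to align 4 for vy
  vy at 4 (size 4, align 4) → ends 8
  cooldown at 8 (size 8, align 8) → ends 16
  ammo at 16 (size 4, align 4) → ends 20
  pad 4 to align 8 for hp
  hp at 24 (size 24, align 8) → ends 48
  team at 48 (size 4, align 4) → ends 52
  score at 52 (size 4, align 4) → ends 56
  id at 56 (size 4, align 4) → ends 60
  tail pad 4 to reach multiple of 8
  total 64 bytes, alignment 8
packed(2) layout:
  vx at 0 (size 2, align 2) → ends 2
  vy at 2 (size 4, align 2) → ends 6
  cooldown at 6 (size 8, align 2) → ends 14
  ammo at 14 (size 4, align 2) → ends 18
  hp at 18 (size 24, align 2) → ends 42
  team at 42 (size 4, align 2) → ends 46
  score at 46 (size 4, align 2) → ends 50
  id at 50 (size 4, align 2) → ends 54
  total 54 bytes, alignment 2
64 − 54 = 10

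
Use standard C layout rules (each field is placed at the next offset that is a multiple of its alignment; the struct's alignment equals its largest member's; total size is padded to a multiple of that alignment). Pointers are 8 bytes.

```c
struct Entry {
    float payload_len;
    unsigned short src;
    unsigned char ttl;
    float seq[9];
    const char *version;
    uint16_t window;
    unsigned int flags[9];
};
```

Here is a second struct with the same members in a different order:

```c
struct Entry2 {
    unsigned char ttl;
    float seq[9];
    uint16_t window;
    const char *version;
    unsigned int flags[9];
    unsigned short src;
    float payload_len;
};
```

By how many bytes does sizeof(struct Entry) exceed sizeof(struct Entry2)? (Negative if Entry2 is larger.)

0..4  payload_len  (4B, 4-aligned)
4..6  src  (2B, 2-aligned)
6..7  ttl  (1B, 1-aligned)
7..8  -- padding (1B)
8..44  seq  (36B, 4-aligned)
44..48  -- padding (4B)
48..56  version  (8B, 8-aligned)
56..58  window  (2B, 2-aligned)
58..60  -- padding (2B)
60..96  flags  (36B, 4-aligned)
sizeof = 96, alignof = 8
— Entry2 —
0..1  ttl  (1B, 1-aligned)
1..4  -- padding (3B)
4..40  seq  (36B, 4-aligned)
40..42  window  (2B, 2-aligned)
42..48  -- padding (6B)
48..56  version  (8B, 8-aligned)
56..92  flags  (36B, 4-aligned)
92..94  src  (2B, 2-aligned)
94..96  -- padding (2B)
96..100  payload_len  (4B, 4-aligned)
100..104  -- tail padding (4B)
sizeof = 104, alignof = 8
96 − 104 = -8

-8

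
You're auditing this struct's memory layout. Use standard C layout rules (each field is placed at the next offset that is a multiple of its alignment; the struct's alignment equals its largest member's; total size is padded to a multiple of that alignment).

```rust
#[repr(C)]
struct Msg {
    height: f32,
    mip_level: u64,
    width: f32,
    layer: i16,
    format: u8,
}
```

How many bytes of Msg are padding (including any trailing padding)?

5

height at 0 (size 4, align 4) → ends 4
pad 4 to align 8 for mip_level
mip_level at 8 (size 8, align 8) → ends 16
width at 16 (size 4, align 4) → ends 20
layer at 20 (size 2, align 2) → ends 22
format at 22 (size 1, align 1) → ends 23
tail pad 1 to reach multiple of 8
total 24 bytes, alignment 8
data bytes 19, size 24 → padding 5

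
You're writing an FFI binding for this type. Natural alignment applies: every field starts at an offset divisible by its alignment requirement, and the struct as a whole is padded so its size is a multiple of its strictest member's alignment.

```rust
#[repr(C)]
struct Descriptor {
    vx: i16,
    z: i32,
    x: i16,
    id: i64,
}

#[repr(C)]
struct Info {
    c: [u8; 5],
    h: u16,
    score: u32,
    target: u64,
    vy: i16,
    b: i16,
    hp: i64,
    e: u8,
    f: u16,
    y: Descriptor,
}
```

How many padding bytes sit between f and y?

4

Descriptor: 0..2  vx  (2B, 2-aligned); 2..4  -- padding (2B); 4..8  z  (4B, 4-aligned); 8..10  x  (2B, 2-aligned); 10..16  -- padding (6B); 16..24  id  (8B, 8-aligned); sizeof = 24, alignof = 8
0..5  c  (5B, 1-aligned)
5..6  -- padding (1B)
6..8  h  (2B, 2-aligned)
8..12  score  (4B, 4-aligned)
12..16  -- padding (4B)
16..24  target  (8B, 8-aligned)
24..26  vy  (2B, 2-aligned)
26..28  b  (2B, 2-aligned)
28..32  -- padding (4B)
32..40  hp  (8B, 8-aligned)
40..41  e  (1B, 1-aligned)
41..42  -- padding (1B)
42..44  f  (2B, 2-aligned)
44..48  -- padding (4B)
48..72  y  (24B, 8-aligned)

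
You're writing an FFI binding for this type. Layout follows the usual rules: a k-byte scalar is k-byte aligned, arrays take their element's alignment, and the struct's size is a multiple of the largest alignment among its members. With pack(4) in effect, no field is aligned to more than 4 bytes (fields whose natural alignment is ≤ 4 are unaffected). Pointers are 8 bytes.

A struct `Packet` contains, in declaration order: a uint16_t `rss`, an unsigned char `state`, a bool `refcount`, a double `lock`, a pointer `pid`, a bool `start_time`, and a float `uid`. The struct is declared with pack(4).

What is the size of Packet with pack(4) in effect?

0..2  rss  (2B, 2-aligned)
2..3  state  (1B, 1-aligned)
3..4  refcount  (1B, 1-aligned)
4..12  lock  (8B, 4-aligned)
12..20  pid  (8B, 4-aligned)
20..21  start_time  (1B, 1-aligned)
21..24  -- padding (3B)
24..28  uid  (4B, 4-aligned)
sizeof = 28, alignof = 4

28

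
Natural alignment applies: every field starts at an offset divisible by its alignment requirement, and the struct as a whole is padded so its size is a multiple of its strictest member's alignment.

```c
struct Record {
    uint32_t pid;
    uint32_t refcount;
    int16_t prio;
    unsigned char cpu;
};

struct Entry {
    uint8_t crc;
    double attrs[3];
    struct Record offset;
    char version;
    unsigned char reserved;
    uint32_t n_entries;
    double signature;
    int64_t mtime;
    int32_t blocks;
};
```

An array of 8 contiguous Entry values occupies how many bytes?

Record: 0..4  pid  (4B, 4-aligned); 4..8  refcount  (4B, 4-aligned); 8..10  prio  (2B, 2-aligned); 10..11  cpu  (1B, 1-aligned); 11..12  -- tail padding (1B); sizeof = 12, alignof = 4
0..1  crc  (1B, 1-aligned)
1..8  -- padding (7B)
8..32  attrs  (24B, 8-aligned)
32..44  offset  (12B, 4-aligned)
44..45  version  (1B, 1-aligned)
45..46  reserved  (1B, 1-aligned)
46..48  -- padding (2B)
48..52  n_entries  (4B, 4-aligned)
52..56  -- padding (4B)
56..64  signature  (8B, 8-aligned)
64..72  mtime  (8B, 8-aligned)
72..76  blocks  (4B, 4-aligned)
76..80  -- tail padding (4B)
sizeof = 80, alignof = 8
array of 8: 8 × 80 = 640

640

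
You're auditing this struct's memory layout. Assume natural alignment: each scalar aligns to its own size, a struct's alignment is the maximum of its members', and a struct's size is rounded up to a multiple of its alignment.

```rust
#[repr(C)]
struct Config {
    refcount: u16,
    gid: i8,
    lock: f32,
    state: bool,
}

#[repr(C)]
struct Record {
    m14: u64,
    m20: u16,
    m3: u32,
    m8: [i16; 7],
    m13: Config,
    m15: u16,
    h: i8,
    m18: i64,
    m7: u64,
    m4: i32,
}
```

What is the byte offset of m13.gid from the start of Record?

Config: refcount at 0 (size 2, align 2) → ends 2; gid at 2 (size 1, align 1) → ends 3; pad 1 to align 4 for lock; lock at 4 (size 4, align 4) → ends 8; state at 8 (size 1, align 1) → ends 9; tail pad 3 to reach multiple of 4; total 12 bytes, alignment 4
m14 at 0 (size 8, align 8) → ends 8
m20 at 8 (size 2, align 2) → ends 10
pad 2 to align 4 for m3
m3 at 12 (size 4, align 4) → ends 16
m8 at 16 (size 14, align 2) → ends 30
pad 2 to align 4 for m13
m13 at 32 (size 12, align 4) → ends 44
within Config: gid at 2
32 + 2 = 34

34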